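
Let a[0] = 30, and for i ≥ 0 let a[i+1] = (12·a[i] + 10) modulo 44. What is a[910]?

22

Computing terms: a[0] = 30,  a[1] = 18,  a[2] = 6,  a[3] = 38,  a[4] = 26,  a[5] = 14,  a[6] = 2,  a[7] = 34,  a[8] = 22,  a[9] = 10,  a[10] = 42,  a[11] = 30.
Since a[11] = a[0] = 30, the sequence is periodic with period 11.
(910 - 0) mod 11 = 8, so a[910] = a[8] = 22.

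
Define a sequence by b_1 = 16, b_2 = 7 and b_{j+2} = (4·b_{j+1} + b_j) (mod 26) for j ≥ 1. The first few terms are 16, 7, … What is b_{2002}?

5

Listing terms: b_1 = 16; b_2 = 7; b_3 = 18; b_4 = 1; b_5 = 22; b_6 = 11; b_7 = 14; b_8 = 15; b_9 = 22; b_{10} = 25; b_{11} = 18; b_{12} = 19; b_{13} = 16; b_{14} = 5; b_{15} = 10; b_{16} = 19; b_{17} = 8; b_{18} = 25; b_{19} = 4; b_{20} = 15; b_{21} = 12; b_{22} = 11; b_{23} = 4; b_{24} = 1; b_{25} = 8; b_{26} = 7; b_{27} = 10; b_{28} = 21; b_{29} = 16; b_{30} = 7.
The sequence repeats with period 28.
So b_{2002} = b_{1 + ((2002-1) mod 28)} = b_{14} = 5.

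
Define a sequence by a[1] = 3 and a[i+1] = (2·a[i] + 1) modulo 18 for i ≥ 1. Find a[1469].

9

a[1] = 3; a[2] = 7; a[3] = 15; a[4] = 13; a[5] = 9; a[6] = 1; a[7] = 3.
The sequence repeats with period 6.
So a[1469] = a[1 + ((1469-1) mod 6)] = a[5] = 9.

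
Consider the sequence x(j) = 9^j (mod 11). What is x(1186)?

Computing terms: x(1) = 9,  x(2) = 4,  x(3) = 3,  x(4) = 5,  x(5) = 1,  x(6) = 9.
Since x(6) = x(1) = 9, the sequence is periodic with period 5.
So x(1186) = x(1 + ((1186-1) mod 5)) = x(1) = 9.

9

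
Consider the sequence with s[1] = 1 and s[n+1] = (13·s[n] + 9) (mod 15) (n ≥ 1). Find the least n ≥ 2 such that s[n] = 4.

Computing terms: s[1] = 1,  s[2] = 7,  s[3] = 10,  s[4] = 4,  s[5] = 1.
The sequence repeats with period 4.
The value 4 first appears (with n ≥ 2) at s[4].

4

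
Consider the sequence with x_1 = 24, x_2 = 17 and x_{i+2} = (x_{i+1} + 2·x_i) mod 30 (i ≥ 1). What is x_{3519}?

5

Computing terms: x_1 = 24,  x_2 = 17,  x_3 = 5,  x_4 = 9,  x_5 = 19,  x_6 = 7,  x_7 = 15,  x_8 = 29,  x_9 = 29,  x_{10} = 27,  x_{11} = 25,  x_{12} = 19,  x_{13} = 9,  x_{14} = 17,  x_{15} = 5.
Since (x_{14}, x_{15}) = (x_2, x_3) = (17, 5) (two consecutive terms determine the rest), the sequence is eventually periodic: after a pre-period of length 1 it cycles with period 12.
For i ≥ 2, x_i depends only on (i - 2) mod 12. (3519 - 2) mod 12 = 1, so x_{3519} = x_3 = 5.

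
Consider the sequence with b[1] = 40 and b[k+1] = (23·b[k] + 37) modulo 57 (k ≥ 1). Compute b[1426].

12

Computing terms: b[1] = 40,  b[2] = 45,  b[3] = 46,  b[4] = 12,  b[5] = 28,  b[6] = 54,  b[7] = 25,  b[8] = 42,  b[9] = 34,  b[10] = 21,  b[11] = 7,  b[12] = 27,  b[13] = 31,  b[14] = 9,  b[15] = 16,  b[16] = 6,  b[17] = 4,  b[18] = 15,  b[19] = 40.
The sequence repeats with period 18.
So b[1426] = b[1 + ((1426-1) mod 18)] = b[4] = 12.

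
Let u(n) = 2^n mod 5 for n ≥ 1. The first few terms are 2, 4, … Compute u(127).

Computing terms: u(1) = 2,  u(2) = 4,  u(3) = 3,  u(4) = 1,  u(5) = 2.
The sequence repeats with period 4.
(127 - 1) mod 4 = 2, so u(127) = u(3) = 3.

3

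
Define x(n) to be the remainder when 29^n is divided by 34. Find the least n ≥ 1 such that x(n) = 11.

x(0) = 1, x(1) = 29, x(2) = 25, x(3) = 11, x(4) = 13, x(5) = 3, x(6) = 19, x(7) = 7, x(8) = 33, x(9) = 5, x(10) = 9, x(11) = 23, x(12) = 21, x(13) = 31, x(14) = 15, x(15) = 27, x(16) = 1.
Since x(16) = x(0) = 1, the sequence is periodic with period 16.
The value 11 first appears (with n ≥ 1) at x(3).

3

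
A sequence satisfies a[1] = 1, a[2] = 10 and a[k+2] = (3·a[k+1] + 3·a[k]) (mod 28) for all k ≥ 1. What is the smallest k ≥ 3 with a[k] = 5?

a[1] = 1, a[2] = 10, a[3] = 5, a[4] = 17, a[5] = 10, a[6] = 25, a[7] = 21, a[8] = 26, a[9] = 1, a[10] = 25, a[11] = 22, a[12] = 1, a[13] = 13, a[14] = 14, a[15] = 25, a[16] = 5, a[17] = 6, a[18] = 5, a[19] = 5, a[20] = 2, a[21] = 21, a[22] = 13, a[23] = 18, a[24] = 9, a[25] = 25, a[26] = 18, a[27] = 17, a[28] = 21, a[29] = 2, a[30] = 13, a[31] = 17, a[32] = 6, a[33] = 13, a[34] = 1, a[35] = 14, a[36] = 17, a[37] = 9, a[38] = 22, a[39] = 9, a[40] = 9, a[41] = 26, a[42] = 21, a[43] = 1, a[44] = 10.
The sequence repeats with period 42.
The value 5 first appears (with k ≥ 3) at a[3].

3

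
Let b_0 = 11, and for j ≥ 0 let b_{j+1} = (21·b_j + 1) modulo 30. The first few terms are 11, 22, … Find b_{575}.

Listing terms: b_0 = 11,  b_1 = 22,  b_2 = 13,  b_3 = 4,  b_4 = 25,  b_5 = 16,  b_6 = 7,  b_7 = 28,  b_8 = 19,  b_9 = 10,  b_{10} = 1,  b_{11} = 22.
Since b_{11} = b_1 = 22, the sequence is eventually periodic: after a pre-period of length 1 it cycles with period 10.
For j ≥ 1, b_j depends only on (j - 1) mod 10. (575 - 1) mod 10 = 4, so b_{575} = b_5 = 16.

16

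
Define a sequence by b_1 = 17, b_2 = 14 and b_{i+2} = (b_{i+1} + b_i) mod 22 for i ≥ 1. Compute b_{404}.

Computing terms: b_1 = 17,  b_2 = 14,  b_3 = 9,  b_4 = 1,  b_5 = 10,  b_6 = 11,  b_7 = 21,  b_8 = 10,  b_9 = 9,  b_{10} = 19,  b_{11} = 6,  b_{12} = 3,  b_{13} = 9,  b_{14} = 12,  b_{15} = 21,  b_{16} = 11,  b_{17} = 10,  b_{18} = 21,  b_{19} = 9,  b_{20} = 8,  b_{21} = 17,  b_{22} = 3,  b_{23} = 20,  b_{24} = 1,  b_{25} = 21,  b_{26} = 0,  b_{27} = 21,  b_{28} = 21,  b_{29} = 20,  b_{30} = 19,  b_{31} = 17,  b_{32} = 14.
The sequence repeats with period 30.
(404 - 1) mod 30 = 13, so b_{404} = b_{14} = 12.

12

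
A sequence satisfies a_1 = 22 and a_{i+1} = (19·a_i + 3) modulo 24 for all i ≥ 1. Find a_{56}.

a_1 = 22,  a_2 = 13,  a_3 = 10,  a_4 = 1,  a_5 = 22.
The sequence repeats with period 4.
So a_{56} = a_{1 + ((56-1) mod 4)} = a_4 = 1.

1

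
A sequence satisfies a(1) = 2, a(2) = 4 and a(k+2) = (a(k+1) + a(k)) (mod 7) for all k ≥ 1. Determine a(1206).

a(1) = 2, a(2) = 4, a(3) = 6, a(4) = 3, a(5) = 2, a(6) = 5, a(7) = 0, a(8) = 5, a(9) = 5, a(10) = 3, a(11) = 1, a(12) = 4, a(13) = 5, a(14) = 2, a(15) = 0, a(16) = 2, a(17) = 2, a(18) = 4.
Since (a(17), a(18)) = (a(1), a(2)) = (2, 4) (two consecutive terms determine the rest), the sequence is periodic with period 16.
(1206 - 1) mod 16 = 5, so a(1206) = a(6) = 5.

5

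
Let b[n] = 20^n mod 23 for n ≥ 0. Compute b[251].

b[0] = 1, b[1] = 20, b[2] = 9, b[3] = 19, b[4] = 12, b[5] = 10, b[6] = 16, b[7] = 21, b[8] = 6, b[9] = 5, b[10] = 8, b[11] = 22, b[12] = 3, b[13] = 14, b[14] = 4, b[15] = 11, b[16] = 13, b[17] = 7, b[18] = 2, b[19] = 17, b[20] = 18, b[21] = 15, b[22] = 1.
Since b[22] = b[0] = 1, the sequence is periodic with period 22.
So b[251] = b[0 + ((251-0) mod 22)] = b[9] = 5.

5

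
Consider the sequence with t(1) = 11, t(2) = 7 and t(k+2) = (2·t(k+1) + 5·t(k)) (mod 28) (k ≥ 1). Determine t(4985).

23

Computing terms: t(1) = 11; t(2) = 7; t(3) = 13; t(4) = 5; t(5) = 19; t(6) = 7; t(7) = 25; t(8) = 1; t(9) = 15; t(10) = 7; t(11) = 5; t(12) = 17; t(13) = 3; t(14) = 7; t(15) = 1; t(16) = 9; t(17) = 23; t(18) = 7; t(19) = 17; t(20) = 13; t(21) = 27; t(22) = 7; t(23) = 9; t(24) = 25; t(25) = 11; t(26) = 7.
The sequence repeats with period 24.
So t(4985) = t(1 + ((4985-1) mod 24)) = t(17) = 23.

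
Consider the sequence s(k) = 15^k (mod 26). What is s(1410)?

Listing terms: s(0) = 1, s(1) = 15, s(2) = 17, s(3) = 21, s(4) = 3, s(5) = 19, s(6) = 25, s(7) = 11, s(8) = 9, s(9) = 5, s(10) = 23, s(11) = 7, s(12) = 1.
The sequence repeats with period 12.
So s(1410) = s(0 + ((1410-0) mod 12)) = s(6) = 25.

25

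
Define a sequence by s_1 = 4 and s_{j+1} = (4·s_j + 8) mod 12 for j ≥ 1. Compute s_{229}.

We have s_1 = 4,  s_2 = 0,  s_3 = 8,  s_4 = 4.
The sequence repeats with period 3.
(229 - 1) mod 3 = 0, so s_{229} = s_1 = 4.

4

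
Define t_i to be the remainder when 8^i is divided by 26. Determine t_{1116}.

We have t_0 = 1,  t_1 = 8,  t_2 = 12,  t_3 = 18,  t_4 = 14,  t_5 = 8.
Since t_5 = t_1 = 8, the sequence is eventually periodic: after a pre-period of length 1 it cycles with period 4.
For i ≥ 1, t_i depends only on (i - 1) mod 4. (1116 - 1) mod 4 = 3, so t_{1116} = t_4 = 14.

14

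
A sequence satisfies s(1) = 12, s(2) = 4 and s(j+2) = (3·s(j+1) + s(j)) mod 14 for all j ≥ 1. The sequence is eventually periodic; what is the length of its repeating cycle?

16

Computing terms: s(1) = 12; s(2) = 4; s(3) = 10; s(4) = 6; s(5) = 0; s(6) = 6; s(7) = 4; s(8) = 4; s(9) = 2; s(10) = 10; s(11) = 4; s(12) = 8; s(13) = 0; s(14) = 8; s(15) = 10; s(16) = 10; s(17) = 12; s(18) = 4.
The sequence repeats with period 16.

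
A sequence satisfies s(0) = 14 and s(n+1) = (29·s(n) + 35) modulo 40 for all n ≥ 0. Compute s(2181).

21

We have s(0) = 14,  s(1) = 1,  s(2) = 24,  s(3) = 11,  s(4) = 34,  s(5) = 21,  s(6) = 4,  s(7) = 31,  s(8) = 14.
Since s(8) = s(0) = 14, the sequence is periodic with period 8.
So s(2181) = s(0 + ((2181-0) mod 8)) = s(5) = 21.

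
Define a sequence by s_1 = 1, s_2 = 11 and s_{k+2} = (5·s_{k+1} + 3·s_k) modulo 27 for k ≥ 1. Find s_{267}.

Computing terms: s_1 = 1, s_2 = 11, s_3 = 4, s_4 = 26, s_5 = 7, s_6 = 5, s_7 = 19, s_8 = 2, s_9 = 13, s_{10} = 17, s_{11} = 16, s_{12} = 23, s_{13} = 1, s_{14} = 20, s_{15} = 22, s_{16} = 8, s_{17} = 25, s_{18} = 14, s_{19} = 10, s_{20} = 11, s_{21} = 4.
Since (s_{20}, s_{21}) = (s_2, s_3) = (11, 4) (two consecutive terms determine the rest), the sequence is eventually periodic: after a pre-period of length 1 it cycles with period 18.
For k ≥ 2, s_k depends only on (k - 2) mod 18. (267 - 2) mod 18 = 13, so s_{267} = s_{15} = 22.

22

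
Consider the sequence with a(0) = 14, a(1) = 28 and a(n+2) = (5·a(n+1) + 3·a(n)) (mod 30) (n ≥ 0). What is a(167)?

Listing terms: a(0) = 14; a(1) = 28; a(2) = 2; a(3) = 4; a(4) = 26; a(5) = 22; a(6) = 8; a(7) = 16; a(8) = 14; a(9) = 28.
Since (a(8), a(9)) = (a(0), a(1)) = (14, 28) (two consecutive terms determine the rest), the sequence is periodic with period 8.
(167 - 0) mod 8 = 7, so a(167) = a(7) = 16.

16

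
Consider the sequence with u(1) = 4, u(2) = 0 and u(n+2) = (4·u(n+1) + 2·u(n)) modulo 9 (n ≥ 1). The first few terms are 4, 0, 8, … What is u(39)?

8

Computing terms: u(1) = 4,  u(2) = 0,  u(3) = 8,  u(4) = 5,  u(5) = 0,  u(6) = 1,  u(7) = 4,  u(8) = 0.
Since (u(7), u(8)) = (u(1), u(2)) = (4, 0) (two consecutive terms determine the rest), the sequence is periodic with period 6.
So u(39) = u(1 + ((39-1) mod 6)) = u(3) = 8.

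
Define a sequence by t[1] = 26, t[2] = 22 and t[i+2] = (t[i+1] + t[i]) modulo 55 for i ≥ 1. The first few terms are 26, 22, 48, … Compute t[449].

Listing terms: t[1] = 26; t[2] = 22; t[3] = 48; t[4] = 15; t[5] = 8; t[6] = 23; t[7] = 31; t[8] = 54; t[9] = 30; t[10] = 29; t[11] = 4; t[12] = 33; t[13] = 37; t[14] = 15; t[15] = 52; t[16] = 12; t[17] = 9; t[18] = 21; t[19] = 30; t[20] = 51; t[21] = 26; t[22] = 22.
Since (t[21], t[22]) = (t[1], t[2]) = (26, 22) (two consecutive terms determine the rest), the sequence is periodic with period 20.
So t[449] = t[1 + ((449-1) mod 20)] = t[9] = 30.

30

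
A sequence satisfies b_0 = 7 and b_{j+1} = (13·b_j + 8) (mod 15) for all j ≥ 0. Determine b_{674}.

Listing terms: b_0 = 7; b_1 = 9; b_2 = 5; b_3 = 13; b_4 = 12; b_5 = 14; b_6 = 10; b_7 = 3; b_8 = 2; b_9 = 4; b_{10} = 0; b_{11} = 8; b_{12} = 7.
The sequence repeats with period 12.
So b_{674} = b_{0 + ((674-0) mod 12)} = b_2 = 5.

5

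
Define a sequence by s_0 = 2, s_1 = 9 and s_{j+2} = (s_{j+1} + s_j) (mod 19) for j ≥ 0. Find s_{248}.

Listing terms: s_0 = 2,  s_1 = 9,  s_2 = 11,  s_3 = 1,  s_4 = 12,  s_5 = 13,  s_6 = 6,  s_7 = 0,  s_8 = 6,  s_9 = 6,  s_{10} = 12,  s_{11} = 18,  s_{12} = 11,  s_{13} = 10,  s_{14} = 2,  s_{15} = 12,  s_{16} = 14,  s_{17} = 7,  s_{18} = 2,  s_{19} = 9.
Since (s_{18}, s_{19}) = (s_0, s_1) = (2, 9) (two consecutive terms determine the rest), the sequence is periodic with period 18.
(248 - 0) mod 18 = 14, so s_{248} = s_{14} = 2.

2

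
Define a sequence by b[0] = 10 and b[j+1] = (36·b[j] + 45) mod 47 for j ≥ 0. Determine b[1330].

28

b[0] = 10,  b[1] = 29,  b[2] = 8,  b[3] = 4,  b[4] = 1,  b[5] = 34,  b[6] = 0,  b[7] = 45,  b[8] = 20,  b[9] = 13,  b[10] = 43,  b[11] = 42,  b[12] = 6,  b[13] = 26,  b[14] = 41,  b[15] = 17,  b[16] = 46,  b[17] = 9,  b[18] = 40,  b[19] = 28,  b[20] = 19,  b[21] = 24,  b[22] = 16,  b[23] = 10.
Since b[23] = b[0] = 10, the sequence is periodic with period 23.
(1330 - 0) mod 23 = 19, so b[1330] = b[19] = 28.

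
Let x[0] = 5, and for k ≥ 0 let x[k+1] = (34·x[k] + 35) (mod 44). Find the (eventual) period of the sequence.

Computing terms: x[0] = 5; x[1] = 29; x[2] = 9; x[3] = 33; x[4] = 13; x[5] = 37; x[6] = 17; x[7] = 41; x[8] = 21; x[9] = 1; x[10] = 25; x[11] = 5.
Since x[11] = x[0] = 5, the sequence is periodic with period 11.

11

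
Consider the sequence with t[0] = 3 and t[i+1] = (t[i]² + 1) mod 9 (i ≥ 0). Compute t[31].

Computing terms: t[0] = 3, t[1] = 1, t[2] = 2, t[3] = 5, t[4] = 8, t[5] = 2.
Since t[5] = t[2] = 2, the sequence is eventually periodic: after a pre-period of length 2 it cycles with period 3.
For i ≥ 2, t[i] depends only on (i - 2) mod 3. (31 - 2) mod 3 = 2, so t[31] = t[4] = 8.

8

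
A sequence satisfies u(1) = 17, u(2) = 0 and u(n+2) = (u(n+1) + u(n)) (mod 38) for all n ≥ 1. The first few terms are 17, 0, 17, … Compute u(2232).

u(1) = 17; u(2) = 0; u(3) = 17; u(4) = 17; u(5) = 34; u(6) = 13; u(7) = 9; u(8) = 22; u(9) = 31; u(10) = 15; u(11) = 8; u(12) = 23; u(13) = 31; u(14) = 16; u(15) = 9; u(16) = 25; u(17) = 34; u(18) = 21; u(19) = 17; u(20) = 0.
The sequence repeats with period 18.
So u(2232) = u(1 + ((2232-1) mod 18)) = u(18) = 21.

21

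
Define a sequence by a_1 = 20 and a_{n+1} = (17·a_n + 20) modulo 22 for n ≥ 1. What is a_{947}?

a_1 = 20,  a_2 = 8,  a_3 = 2,  a_4 = 10,  a_5 = 14,  a_6 = 16,  a_7 = 6,  a_8 = 12,  a_9 = 4,  a_{10} = 0,  a_{11} = 20.
Since a_{11} = a_1 = 20, the sequence is periodic with period 10.
So a_{947} = a_{1 + ((947-1) mod 10)} = a_7 = 6.

6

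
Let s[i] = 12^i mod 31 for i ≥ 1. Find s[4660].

25

Computing terms: s[1] = 12; s[2] = 20; s[3] = 23; s[4] = 28; s[5] = 26; s[6] = 2; s[7] = 24; s[8] = 9; s[9] = 15; s[10] = 25; s[11] = 21; s[12] = 4; s[13] = 17; s[14] = 18; s[15] = 30; s[16] = 19; s[17] = 11; s[18] = 8; s[19] = 3; s[20] = 5; s[21] = 29; s[22] = 7; s[23] = 22; s[24] = 16; s[25] = 6; s[26] = 10; s[27] = 27; s[28] = 14; s[29] = 13; s[30] = 1; s[31] = 12.
Since s[31] = s[1] = 12, the sequence is periodic with period 30.
(4660 - 1) mod 30 = 9, so s[4660] = s[10] = 25.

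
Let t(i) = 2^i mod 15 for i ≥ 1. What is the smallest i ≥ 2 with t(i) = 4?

We have t(1) = 2, t(2) = 4, t(3) = 8, t(4) = 1, t(5) = 2.
Since t(5) = t(1) = 2, the sequence is periodic with period 4.
The value 4 first appears (with i ≥ 2) at t(2).

2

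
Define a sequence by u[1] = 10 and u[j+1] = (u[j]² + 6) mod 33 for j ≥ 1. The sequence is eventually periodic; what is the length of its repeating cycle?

We have u[1] = 10,  u[2] = 7,  u[3] = 22,  u[4] = 28,  u[5] = 31,  u[6] = 10.
Since u[6] = u[1] = 10, the sequence is periodic with period 5.

5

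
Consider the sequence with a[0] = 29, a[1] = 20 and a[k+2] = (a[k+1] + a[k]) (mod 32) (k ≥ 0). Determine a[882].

9

We have a[0] = 29, a[1] = 20, a[2] = 17, a[3] = 5, a[4] = 22, a[5] = 27, a[6] = 17, a[7] = 12, a[8] = 29, a[9] = 9, a[10] = 6, a[11] = 15, a[12] = 21, a[13] = 4, a[14] = 25, a[15] = 29, a[16] = 22, a[17] = 19, a[18] = 9, a[19] = 28, a[20] = 5, a[21] = 1, a[22] = 6, a[23] = 7, a[24] = 13, a[25] = 20, a[26] = 1, a[27] = 21, a[28] = 22, a[29] = 11, a[30] = 1, a[31] = 12, a[32] = 13, a[33] = 25, a[34] = 6, a[35] = 31, a[36] = 5, a[37] = 4, a[38] = 9, a[39] = 13, a[40] = 22, a[41] = 3, a[42] = 25, a[43] = 28, a[44] = 21, a[45] = 17, a[46] = 6, a[47] = 23, a[48] = 29, a[49] = 20.
Since (a[48], a[49]) = (a[0], a[1]) = (29, 20) (two consecutive terms determine the rest), the sequence is periodic with period 48.
(882 - 0) mod 48 = 18, so a[882] = a[18] = 9.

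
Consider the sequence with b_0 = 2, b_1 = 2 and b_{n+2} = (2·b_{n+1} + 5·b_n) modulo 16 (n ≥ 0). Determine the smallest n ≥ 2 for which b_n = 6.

Computing terms: b_0 = 2, b_1 = 2, b_2 = 14, b_3 = 6, b_4 = 2, b_5 = 2.
Since (b_4, b_5) = (b_0, b_1) = (2, 2) (two consecutive terms determine the rest), the sequence is periodic with period 4.
The value 6 first appears (with n ≥ 2) at b_3.

3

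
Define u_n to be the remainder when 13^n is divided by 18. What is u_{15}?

Listing terms: u_1 = 13, u_2 = 7, u_3 = 1, u_4 = 13.
Since u_4 = u_1 = 13, the sequence is periodic with period 3.
(15 - 1) mod 3 = 2, so u_{15} = u_3 = 1.

1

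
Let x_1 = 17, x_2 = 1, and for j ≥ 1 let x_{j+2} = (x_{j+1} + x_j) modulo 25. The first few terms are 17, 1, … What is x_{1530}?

16

We have x_1 = 17,  x_2 = 1,  x_3 = 18,  x_4 = 19,  x_5 = 12,  x_6 = 6,  x_7 = 18,  x_8 = 24,  x_9 = 17,  x_{10} = 16,  x_{11} = 8,  x_{12} = 24,  x_{13} = 7,  x_{14} = 6,  x_{15} = 13,  x_{16} = 19,  x_{17} = 7,  x_{18} = 1,  x_{19} = 8,  x_{20} = 9,  x_{21} = 17,  x_{22} = 1.
The sequence repeats with period 20.
So x_{1530} = x_{1 + ((1530-1) mod 20)} = x_{10} = 16.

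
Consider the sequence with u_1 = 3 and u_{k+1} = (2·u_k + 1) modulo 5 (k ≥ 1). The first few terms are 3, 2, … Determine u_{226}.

Computing terms: u_1 = 3, u_2 = 2, u_3 = 0, u_4 = 1, u_5 = 3.
Since u_5 = u_1 = 3, the sequence is periodic with period 4.
So u_{226} = u_{1 + ((226-1) mod 4)} = u_2 = 2.

2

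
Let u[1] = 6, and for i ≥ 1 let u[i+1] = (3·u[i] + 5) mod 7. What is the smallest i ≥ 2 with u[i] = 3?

4

We have u[1] = 6, u[2] = 2, u[3] = 4, u[4] = 3, u[5] = 0, u[6] = 5, u[7] = 6.
Since u[7] = u[1] = 6, the sequence is periodic with period 6.
The value 3 first appears (with i ≥ 2) at u[4].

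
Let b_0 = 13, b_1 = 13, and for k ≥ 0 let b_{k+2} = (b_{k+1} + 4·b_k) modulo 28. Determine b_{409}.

1

Listing terms: b_0 = 13; b_1 = 13; b_2 = 9; b_3 = 5; b_4 = 13; b_5 = 5; b_6 = 1; b_7 = 21; b_8 = 25; b_9 = 25; b_{10} = 13; b_{11} = 1; b_{12} = 25; b_{13} = 1; b_{14} = 17; b_{15} = 21; b_{16} = 5; b_{17} = 5; b_{18} = 25; b_{19} = 17; b_{20} = 5; b_{21} = 17; b_{22} = 9; b_{23} = 21; b_{24} = 1; b_{25} = 1; b_{26} = 5; b_{27} = 9; b_{28} = 1; b_{29} = 9; b_{30} = 13; b_{31} = 21; b_{32} = 17; b_{33} = 17; b_{34} = 1; b_{35} = 13; b_{36} = 17; b_{37} = 13; b_{38} = 25; b_{39} = 21; b_{40} = 9; b_{41} = 9; b_{42} = 17; b_{43} = 25; b_{44} = 9; b_{45} = 25; b_{46} = 5; b_{47} = 21; b_{48} = 13; b_{49} = 13.
The sequence repeats with period 48.
So b_{409} = b_{0 + ((409-0) mod 48)} = b_{25} = 1.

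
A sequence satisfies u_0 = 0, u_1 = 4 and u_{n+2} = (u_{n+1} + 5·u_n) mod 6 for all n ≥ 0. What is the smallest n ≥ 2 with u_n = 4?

Listing terms: u_0 = 0; u_1 = 4; u_2 = 4; u_3 = 0; u_4 = 2; u_5 = 2; u_6 = 0; u_7 = 4.
The sequence repeats with period 6.
The value 4 first appears (with n ≥ 2) at u_2.

2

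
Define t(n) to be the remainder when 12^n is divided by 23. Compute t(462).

Listing terms: t(1) = 12; t(2) = 6; t(3) = 3; t(4) = 13; t(5) = 18; t(6) = 9; t(7) = 16; t(8) = 8; t(9) = 4; t(10) = 2; t(11) = 1; t(12) = 12.
Since t(12) = t(1) = 12, the sequence is periodic with period 11.
(462 - 1) mod 11 = 10, so t(462) = t(11) = 1.

1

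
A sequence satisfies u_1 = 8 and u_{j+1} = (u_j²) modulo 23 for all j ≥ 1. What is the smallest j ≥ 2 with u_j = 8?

11

Listing terms: u_1 = 8,  u_2 = 18,  u_3 = 2,  u_4 = 4,  u_5 = 16,  u_6 = 3,  u_7 = 9,  u_8 = 12,  u_9 = 6,  u_{10} = 13,  u_{11} = 8.
The sequence repeats with period 10.
The value 8 next appears (with j ≥ 2) at u_{11}.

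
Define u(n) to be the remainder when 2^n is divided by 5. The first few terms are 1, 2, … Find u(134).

4

u(0) = 1; u(1) = 2; u(2) = 4; u(3) = 3; u(4) = 1.
The sequence repeats with period 4.
So u(134) = u(0 + ((134-0) mod 4)) = u(2) = 4.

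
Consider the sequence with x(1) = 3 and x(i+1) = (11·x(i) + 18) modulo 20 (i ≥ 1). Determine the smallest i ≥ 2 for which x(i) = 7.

x(1) = 3; x(2) = 11; x(3) = 19; x(4) = 7; x(5) = 15; x(6) = 3.
Since x(6) = x(1) = 3, the sequence is periodic with period 5.
The value 7 first appears (with i ≥ 2) at x(4).

4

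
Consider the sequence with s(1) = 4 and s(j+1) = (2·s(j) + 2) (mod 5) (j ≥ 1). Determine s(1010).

0

Computing terms: s(1) = 4; s(2) = 0; s(3) = 2; s(4) = 1; s(5) = 4.
The sequence repeats with period 4.
So s(1010) = s(1 + ((1010-1) mod 4)) = s(2) = 0.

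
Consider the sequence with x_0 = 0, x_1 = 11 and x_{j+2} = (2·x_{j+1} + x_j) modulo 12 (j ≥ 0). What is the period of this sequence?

8

Computing terms: x_0 = 0,  x_1 = 11,  x_2 = 10,  x_3 = 7,  x_4 = 0,  x_5 = 7,  x_6 = 2,  x_7 = 11,  x_8 = 0,  x_9 = 11.
The sequence repeats with period 8.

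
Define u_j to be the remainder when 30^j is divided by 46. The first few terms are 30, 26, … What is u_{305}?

Computing terms: u_1 = 30; u_2 = 26; u_3 = 44; u_4 = 32; u_5 = 40; u_6 = 4; u_7 = 28; u_8 = 12; u_9 = 38; u_{10} = 36; u_{11} = 22; u_{12} = 16; u_{13} = 20; u_{14} = 2; u_{15} = 14; u_{16} = 6; u_{17} = 42; u_{18} = 18; u_{19} = 34; u_{20} = 8; u_{21} = 10; u_{22} = 24; u_{23} = 30.
Since u_{23} = u_1 = 30, the sequence is periodic with period 22.
(305 - 1) mod 22 = 18, so u_{305} = u_{19} = 34.

34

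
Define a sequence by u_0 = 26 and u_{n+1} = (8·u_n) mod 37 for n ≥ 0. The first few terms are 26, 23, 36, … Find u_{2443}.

14

Computing terms: u_0 = 26, u_1 = 23, u_2 = 36, u_3 = 29, u_4 = 10, u_5 = 6, u_6 = 11, u_7 = 14, u_8 = 1, u_9 = 8, u_{10} = 27, u_{11} = 31, u_{12} = 26.
Since u_{12} = u_0 = 26, the sequence is periodic with period 12.
(2443 - 0) mod 12 = 7, so u_{2443} = u_7 = 14.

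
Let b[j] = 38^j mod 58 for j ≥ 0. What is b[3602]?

36

b[0] = 1, b[1] = 38, b[2] = 52, b[3] = 4, b[4] = 36, b[5] = 34, b[6] = 16, b[7] = 28, b[8] = 20, b[9] = 6, b[10] = 54, b[11] = 22, b[12] = 24, b[13] = 42, b[14] = 30, b[15] = 38.
Since b[15] = b[1] = 38, the sequence is eventually periodic: after a pre-period of length 1 it cycles with period 14.
For j ≥ 1, b[j] depends only on (j - 1) mod 14. (3602 - 1) mod 14 = 3, so b[3602] = b[4] = 36.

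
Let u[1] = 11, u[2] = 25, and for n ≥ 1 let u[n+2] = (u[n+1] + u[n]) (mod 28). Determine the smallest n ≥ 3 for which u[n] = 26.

36

Computing terms: u[1] = 11, u[2] = 25, u[3] = 8, u[4] = 5, u[5] = 13, u[6] = 18, u[7] = 3, u[8] = 21, u[9] = 24, u[10] = 17, u[11] = 13, u[12] = 2, u[13] = 15, u[14] = 17, u[15] = 4, u[16] = 21, u[17] = 25, u[18] = 18, u[19] = 15, u[20] = 5, u[21] = 20, u[22] = 25, u[23] = 17, u[24] = 14, u[25] = 3, u[26] = 17, u[27] = 20, u[28] = 9, u[29] = 1, u[30] = 10, u[31] = 11, u[32] = 21, u[33] = 4, u[34] = 25, u[35] = 1, u[36] = 26, u[37] = 27, u[38] = 25, u[39] = 24, u[40] = 21, u[41] = 17, u[42] = 10, u[43] = 27, u[44] = 9, u[45] = 8, u[46] = 17, u[47] = 25, u[48] = 14, u[49] = 11, u[50] = 25.
Since (u[49], u[50]) = (u[1], u[2]) = (11, 25) (two consecutive terms determine the rest), the sequence is periodic with period 48.
The value 26 first appears (with n ≥ 3) at u[36].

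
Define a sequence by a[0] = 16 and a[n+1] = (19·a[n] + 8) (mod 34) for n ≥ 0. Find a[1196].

We have a[0] = 16,  a[1] = 6,  a[2] = 20,  a[3] = 14,  a[4] = 2,  a[5] = 12,  a[6] = 32,  a[7] = 4,  a[8] = 16.
The sequence repeats with period 8.
(1196 - 0) mod 8 = 4, so a[1196] = a[4] = 2.

2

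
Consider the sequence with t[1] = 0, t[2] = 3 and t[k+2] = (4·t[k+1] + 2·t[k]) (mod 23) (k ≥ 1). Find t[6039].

6

We have t[1] = 0; t[2] = 3; t[3] = 12; t[4] = 8; t[5] = 10; t[6] = 10; t[7] = 14; t[8] = 7; t[9] = 10; t[10] = 8; t[11] = 6; t[12] = 17; t[13] = 11; t[14] = 9; t[15] = 12; t[16] = 20; t[17] = 12; t[18] = 19; t[19] = 8; t[20] = 1; t[21] = 20; t[22] = 13; t[23] = 0; t[24] = 3.
The sequence repeats with period 22.
So t[6039] = t[1 + ((6039-1) mod 22)] = t[11] = 6.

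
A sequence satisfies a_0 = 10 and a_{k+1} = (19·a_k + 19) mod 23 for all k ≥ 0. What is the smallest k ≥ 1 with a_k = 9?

8

Computing terms: a_0 = 10; a_1 = 2; a_2 = 11; a_3 = 21; a_4 = 4; a_5 = 3; a_6 = 7; a_7 = 14; a_8 = 9; a_9 = 6; a_{10} = 18; a_{11} = 16; a_{12} = 1; a_{13} = 15; a_{14} = 5; a_{15} = 22; a_{16} = 0; a_{17} = 19; a_{18} = 12; a_{19} = 17; a_{20} = 20; a_{21} = 8; a_{22} = 10.
The sequence repeats with period 22.
The value 9 first appears (with k ≥ 1) at a_8.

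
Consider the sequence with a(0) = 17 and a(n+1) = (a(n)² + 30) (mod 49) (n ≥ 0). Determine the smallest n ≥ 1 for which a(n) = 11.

a(0) = 17, a(1) = 25, a(2) = 18, a(3) = 11, a(4) = 4, a(5) = 46, a(6) = 39, a(7) = 32, a(8) = 25.
Since a(8) = a(1) = 25, the sequence is eventually periodic: after a pre-period of length 1 it cycles with period 7.
The value 11 first appears (with n ≥ 1) at a(3).

3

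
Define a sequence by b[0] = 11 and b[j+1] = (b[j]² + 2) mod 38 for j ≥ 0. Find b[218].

We have b[0] = 11, b[1] = 9, b[2] = 7, b[3] = 13, b[4] = 19, b[5] = 21, b[6] = 25, b[7] = 19.
Since b[7] = b[4] = 19, the sequence is eventually periodic: after a pre-period of length 4 it cycles with period 3.
For j ≥ 4, b[j] depends only on (j - 4) mod 3. (218 - 4) mod 3 = 1, so b[218] = b[5] = 21.

21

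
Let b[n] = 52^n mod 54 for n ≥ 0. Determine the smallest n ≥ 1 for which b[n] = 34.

b[0] = 1; b[1] = 52; b[2] = 4; b[3] = 46; b[4] = 16; b[5] = 22; b[6] = 10; b[7] = 34; b[8] = 40; b[9] = 28; b[10] = 52.
Since b[10] = b[1] = 52, the sequence is eventually periodic: after a pre-period of length 1 it cycles with period 9.
The value 34 first appears (with n ≥ 1) at b[7].

7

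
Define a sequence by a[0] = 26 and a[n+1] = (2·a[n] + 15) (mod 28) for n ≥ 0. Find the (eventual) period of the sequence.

We have a[0] = 26, a[1] = 11, a[2] = 9, a[3] = 5, a[4] = 25, a[5] = 9.
Since a[5] = a[2] = 9, the sequence is eventually periodic: after a pre-period of length 2 it cycles with period 3.

3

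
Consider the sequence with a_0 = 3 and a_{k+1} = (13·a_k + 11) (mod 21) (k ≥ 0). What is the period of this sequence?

6

a_0 = 3; a_1 = 8; a_2 = 10; a_3 = 15; a_4 = 17; a_5 = 1; a_6 = 3.
The sequence repeats with period 6.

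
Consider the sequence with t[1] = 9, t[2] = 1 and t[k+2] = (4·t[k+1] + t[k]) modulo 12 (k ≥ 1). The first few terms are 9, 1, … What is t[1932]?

Listing terms: t[1] = 9,  t[2] = 1,  t[3] = 1,  t[4] = 5,  t[5] = 9,  t[6] = 5,  t[7] = 5,  t[8] = 1,  t[9] = 9,  t[10] = 1.
The sequence repeats with period 8.
(1932 - 1) mod 8 = 3, so t[1932] = t[4] = 5.

5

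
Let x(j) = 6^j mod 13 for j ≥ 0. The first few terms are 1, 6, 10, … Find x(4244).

x(0) = 1, x(1) = 6, x(2) = 10, x(3) = 8, x(4) = 9, x(5) = 2, x(6) = 12, x(7) = 7, x(8) = 3, x(9) = 5, x(10) = 4, x(11) = 11, x(12) = 1.
Since x(12) = x(0) = 1, the sequence is periodic with period 12.
(4244 - 0) mod 12 = 8, so x(4244) = x(8) = 3.

3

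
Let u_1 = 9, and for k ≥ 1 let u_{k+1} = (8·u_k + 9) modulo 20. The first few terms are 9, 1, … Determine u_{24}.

Listing terms: u_1 = 9; u_2 = 1; u_3 = 17; u_4 = 5; u_5 = 9.
Since u_5 = u_1 = 9, the sequence is periodic with period 4.
(24 - 1) mod 4 = 3, so u_{24} = u_4 = 5.

5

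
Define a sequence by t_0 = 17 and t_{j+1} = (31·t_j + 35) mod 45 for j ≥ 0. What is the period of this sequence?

We have t_0 = 17, t_1 = 22, t_2 = 42, t_3 = 32, t_4 = 37, t_5 = 12, t_6 = 2, t_7 = 7, t_8 = 27, t_9 = 17.
Since t_9 = t_0 = 17, the sequence is periodic with period 9.

9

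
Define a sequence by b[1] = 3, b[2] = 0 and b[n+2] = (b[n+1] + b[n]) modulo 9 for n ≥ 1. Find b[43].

3

Listing terms: b[1] = 3, b[2] = 0, b[3] = 3, b[4] = 3, b[5] = 6, b[6] = 0, b[7] = 6, b[8] = 6, b[9] = 3, b[10] = 0.
The sequence repeats with period 8.
(43 - 1) mod 8 = 2, so b[43] = b[3] = 3.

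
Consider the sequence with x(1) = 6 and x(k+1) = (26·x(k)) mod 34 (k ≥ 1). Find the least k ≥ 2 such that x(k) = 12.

8

x(1) = 6, x(2) = 20, x(3) = 10, x(4) = 22, x(5) = 28, x(6) = 14, x(7) = 24, x(8) = 12, x(9) = 6.
The sequence repeats with period 8.
The value 12 first appears (with k ≥ 2) at x(8).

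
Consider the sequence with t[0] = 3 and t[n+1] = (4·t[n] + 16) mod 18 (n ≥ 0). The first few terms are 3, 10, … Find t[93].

Computing terms: t[0] = 3,  t[1] = 10,  t[2] = 2,  t[3] = 6,  t[4] = 4,  t[5] = 14,  t[6] = 0,  t[7] = 16,  t[8] = 8,  t[9] = 12,  t[10] = 10.
Since t[10] = t[1] = 10, the sequence is eventually periodic: after a pre-period of length 1 it cycles with period 9.
For n ≥ 1, t[n] depends only on (n - 1) mod 9. (93 - 1) mod 9 = 2, so t[93] = t[3] = 6.

6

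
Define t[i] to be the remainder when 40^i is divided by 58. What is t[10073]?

46

We have t[1] = 40,  t[2] = 34,  t[3] = 26,  t[4] = 54,  t[5] = 14,  t[6] = 38,  t[7] = 12,  t[8] = 16,  t[9] = 2,  t[10] = 22,  t[11] = 10,  t[12] = 52,  t[13] = 50,  t[14] = 28,  t[15] = 18,  t[16] = 24,  t[17] = 32,  t[18] = 4,  t[19] = 44,  t[20] = 20,  t[21] = 46,  t[22] = 42,  t[23] = 56,  t[24] = 36,  t[25] = 48,  t[26] = 6,  t[27] = 8,  t[28] = 30,  t[29] = 40.
Since t[29] = t[1] = 40, the sequence is periodic with period 28.
So t[10073] = t[1 + ((10073-1) mod 28)] = t[21] = 46.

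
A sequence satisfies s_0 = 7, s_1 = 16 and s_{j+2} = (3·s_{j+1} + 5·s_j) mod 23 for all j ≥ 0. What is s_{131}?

Computing terms: s_0 = 7; s_1 = 16; s_2 = 14; s_3 = 7; s_4 = 22; s_5 = 9; s_6 = 22; s_7 = 19; s_8 = 6; s_9 = 21; s_{10} = 1; s_{11} = 16; s_{12} = 7; s_{13} = 9; s_{14} = 16; s_{15} = 1; s_{16} = 14; s_{17} = 1; s_{18} = 4; s_{19} = 17; s_{20} = 2; s_{21} = 22; s_{22} = 7; s_{23} = 16.
The sequence repeats with period 22.
(131 - 0) mod 22 = 21, so s_{131} = s_{21} = 22.

22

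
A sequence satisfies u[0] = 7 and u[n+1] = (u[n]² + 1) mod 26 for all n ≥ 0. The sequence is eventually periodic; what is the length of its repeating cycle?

4

u[0] = 7; u[1] = 24; u[2] = 5; u[3] = 0; u[4] = 1; u[5] = 2; u[6] = 5.
Since u[6] = u[2] = 5, the sequence is eventually periodic: after a pre-period of length 2 it cycles with period 4.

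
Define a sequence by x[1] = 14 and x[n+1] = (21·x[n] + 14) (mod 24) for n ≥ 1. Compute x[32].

Computing terms: x[1] = 14, x[2] = 20, x[3] = 2, x[4] = 8, x[5] = 14.
The sequence repeats with period 4.
(32 - 1) mod 4 = 3, so x[32] = x[4] = 8.

8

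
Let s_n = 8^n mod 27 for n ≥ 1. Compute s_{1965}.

Listing terms: s_1 = 8; s_2 = 10; s_3 = 26; s_4 = 19; s_5 = 17; s_6 = 1; s_7 = 8.
Since s_7 = s_1 = 8, the sequence is periodic with period 6.
So s_{1965} = s_{1 + ((1965-1) mod 6)} = s_3 = 26.

26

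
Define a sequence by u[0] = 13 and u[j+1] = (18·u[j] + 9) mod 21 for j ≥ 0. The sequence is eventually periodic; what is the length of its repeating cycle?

Computing terms: u[0] = 13; u[1] = 12; u[2] = 15; u[3] = 6; u[4] = 12.
Since u[4] = u[1] = 12, the sequence is eventually periodic: after a pre-period of length 1 it cycles with period 3.

3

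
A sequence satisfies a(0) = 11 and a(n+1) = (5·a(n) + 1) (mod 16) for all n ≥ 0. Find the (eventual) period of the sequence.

Listing terms: a(0) = 11, a(1) = 8, a(2) = 9, a(3) = 14, a(4) = 7, a(5) = 4, a(6) = 5, a(7) = 10, a(8) = 3, a(9) = 0, a(10) = 1, a(11) = 6, a(12) = 15, a(13) = 12, a(14) = 13, a(15) = 2, a(16) = 11.
Since a(16) = a(0) = 11, the sequence is periodic with period 16.

16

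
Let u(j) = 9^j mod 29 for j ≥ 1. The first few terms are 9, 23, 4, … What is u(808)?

u(1) = 9, u(2) = 23, u(3) = 4, u(4) = 7, u(5) = 5, u(6) = 16, u(7) = 28, u(8) = 20, u(9) = 6, u(10) = 25, u(11) = 22, u(12) = 24, u(13) = 13, u(14) = 1, u(15) = 9.
The sequence repeats with period 14.
So u(808) = u(1 + ((808-1) mod 14)) = u(10) = 25.

25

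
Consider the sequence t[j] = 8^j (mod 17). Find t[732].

16

t[1] = 8, t[2] = 13, t[3] = 2, t[4] = 16, t[5] = 9, t[6] = 4, t[7] = 15, t[8] = 1, t[9] = 8.
The sequence repeats with period 8.
So t[732] = t[1 + ((732-1) mod 8)] = t[4] = 16.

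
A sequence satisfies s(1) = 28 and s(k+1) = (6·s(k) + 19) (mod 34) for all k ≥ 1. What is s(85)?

1

Listing terms: s(1) = 28,  s(2) = 17,  s(3) = 19,  s(4) = 31,  s(5) = 1,  s(6) = 25,  s(7) = 33,  s(8) = 13,  s(9) = 29,  s(10) = 23,  s(11) = 21,  s(12) = 9,  s(13) = 5,  s(14) = 15,  s(15) = 7,  s(16) = 27,  s(17) = 11,  s(18) = 17.
Since s(18) = s(2) = 17, the sequence is eventually periodic: after a pre-period of length 1 it cycles with period 16.
For k ≥ 2, s(k) depends only on (k - 2) mod 16. (85 - 2) mod 16 = 3, so s(85) = s(5) = 1.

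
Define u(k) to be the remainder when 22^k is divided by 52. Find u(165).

40

u(1) = 22, u(2) = 16, u(3) = 40, u(4) = 48, u(5) = 16.
Since u(5) = u(2) = 16, the sequence is eventually periodic: after a pre-period of length 1 it cycles with period 3.
For k ≥ 2, u(k) depends only on (k - 2) mod 3. (165 - 2) mod 3 = 1, so u(165) = u(3) = 40.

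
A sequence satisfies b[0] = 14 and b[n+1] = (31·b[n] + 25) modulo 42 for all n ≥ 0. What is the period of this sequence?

Computing terms: b[0] = 14, b[1] = 39, b[2] = 16, b[3] = 17, b[4] = 6, b[5] = 1, b[6] = 14.
Since b[6] = b[0] = 14, the sequence is periodic with period 6.

6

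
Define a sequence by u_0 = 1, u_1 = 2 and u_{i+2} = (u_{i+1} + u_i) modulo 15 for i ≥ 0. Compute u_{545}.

u_0 = 1, u_1 = 2, u_2 = 3, u_3 = 5, u_4 = 8, u_5 = 13, u_6 = 6, u_7 = 4, u_8 = 10, u_9 = 14, u_{10} = 9, u_{11} = 8, u_{12} = 2, u_{13} = 10, u_{14} = 12, u_{15} = 7, u_{16} = 4, u_{17} = 11, u_{18} = 0, u_{19} = 11, u_{20} = 11, u_{21} = 7, u_{22} = 3, u_{23} = 10, u_{24} = 13, u_{25} = 8, u_{26} = 6, u_{27} = 14, u_{28} = 5, u_{29} = 4, u_{30} = 9, u_{31} = 13, u_{32} = 7, u_{33} = 5, u_{34} = 12, u_{35} = 2, u_{36} = 14, u_{37} = 1, u_{38} = 0, u_{39} = 1, u_{40} = 1, u_{41} = 2.
Since (u_{40}, u_{41}) = (u_0, u_1) = (1, 2) (two consecutive terms determine the rest), the sequence is periodic with period 40.
(545 - 0) mod 40 = 25, so u_{545} = u_{25} = 8.

8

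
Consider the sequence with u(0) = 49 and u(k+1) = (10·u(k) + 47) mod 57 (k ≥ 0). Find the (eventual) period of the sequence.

18

Computing terms: u(0) = 49; u(1) = 24; u(2) = 2; u(3) = 10; u(4) = 33; u(5) = 35; u(6) = 55; u(7) = 27; u(8) = 32; u(9) = 25; u(10) = 12; u(11) = 53; u(12) = 7; u(13) = 3; u(14) = 20; u(15) = 19; u(16) = 9; u(17) = 23; u(18) = 49.
The sequence repeats with period 18.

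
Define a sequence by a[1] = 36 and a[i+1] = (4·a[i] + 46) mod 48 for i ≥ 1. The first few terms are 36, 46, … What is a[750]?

a[1] = 36,  a[2] = 46,  a[3] = 38,  a[4] = 6,  a[5] = 22,  a[6] = 38.
Since a[6] = a[3] = 38, the sequence is eventually periodic: after a pre-period of length 2 it cycles with period 3.
For i ≥ 3, a[i] depends only on (i - 3) mod 3. (750 - 3) mod 3 = 0, so a[750] = a[3] = 38.

38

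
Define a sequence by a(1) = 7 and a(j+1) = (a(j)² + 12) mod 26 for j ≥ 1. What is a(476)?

a(1) = 7, a(2) = 9, a(3) = 15, a(4) = 3, a(5) = 21, a(6) = 11, a(7) = 3.
Since a(7) = a(4) = 3, the sequence is eventually periodic: after a pre-period of length 3 it cycles with period 3.
For j ≥ 4, a(j) depends only on (j - 4) mod 3. (476 - 4) mod 3 = 1, so a(476) = a(5) = 21.

21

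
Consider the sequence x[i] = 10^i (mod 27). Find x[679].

10

We have x[1] = 10; x[2] = 19; x[3] = 1; x[4] = 10.
The sequence repeats with period 3.
So x[679] = x[1 + ((679-1) mod 3)] = x[1] = 10.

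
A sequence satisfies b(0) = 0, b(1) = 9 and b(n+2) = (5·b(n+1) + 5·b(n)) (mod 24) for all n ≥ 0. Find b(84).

0

We have b(0) = 0,  b(1) = 9,  b(2) = 21,  b(3) = 6,  b(4) = 15,  b(5) = 9,  b(6) = 0,  b(7) = 21,  b(8) = 9,  b(9) = 6,  b(10) = 3,  b(11) = 21,  b(12) = 0,  b(13) = 9.
Since (b(12), b(13)) = (b(0), b(1)) = (0, 9) (two consecutive terms determine the rest), the sequence is periodic with period 12.
(84 - 0) mod 12 = 0, so b(84) = b(0) = 0.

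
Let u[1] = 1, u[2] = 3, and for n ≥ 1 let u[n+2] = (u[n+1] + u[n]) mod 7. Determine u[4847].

Listing terms: u[1] = 1; u[2] = 3; u[3] = 4; u[4] = 0; u[5] = 4; u[6] = 4; u[7] = 1; u[8] = 5; u[9] = 6; u[10] = 4; u[11] = 3; u[12] = 0; u[13] = 3; u[14] = 3; u[15] = 6; u[16] = 2; u[17] = 1; u[18] = 3.
Since (u[17], u[18]) = (u[1], u[2]) = (1, 3) (two consecutive terms determine the rest), the sequence is periodic with period 16.
(4847 - 1) mod 16 = 14, so u[4847] = u[15] = 6.

6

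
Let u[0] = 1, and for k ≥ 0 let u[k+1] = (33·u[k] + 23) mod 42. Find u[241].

14

Computing terms: u[0] = 1,  u[1] = 14,  u[2] = 23,  u[3] = 26,  u[4] = 41,  u[5] = 32,  u[6] = 29,  u[7] = 14.
Since u[7] = u[1] = 14, the sequence is eventually periodic: after a pre-period of length 1 it cycles with period 6.
For k ≥ 1, u[k] depends only on (k - 1) mod 6. (241 - 1) mod 6 = 0, so u[241] = u[1] = 14.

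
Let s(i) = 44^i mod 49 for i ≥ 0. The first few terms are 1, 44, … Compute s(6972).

We have s(0) = 1; s(1) = 44; s(2) = 25; s(3) = 22; s(4) = 37; s(5) = 11; s(6) = 43; s(7) = 30; s(8) = 46; s(9) = 15; s(10) = 23; s(11) = 32; s(12) = 36; s(13) = 16; s(14) = 18; s(15) = 8; s(16) = 9; s(17) = 4; s(18) = 29; s(19) = 2; s(20) = 39; s(21) = 1.
Since s(21) = s(0) = 1, the sequence is periodic with period 21.
(6972 - 0) mod 21 = 0, so s(6972) = s(0) = 1.

1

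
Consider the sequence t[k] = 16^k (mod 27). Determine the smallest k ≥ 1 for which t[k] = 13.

2

We have t[0] = 1,  t[1] = 16,  t[2] = 13,  t[3] = 19,  t[4] = 7,  t[5] = 4,  t[6] = 10,  t[7] = 25,  t[8] = 22,  t[9] = 1.
The sequence repeats with period 9.
The value 13 first appears (with k ≥ 1) at t[2].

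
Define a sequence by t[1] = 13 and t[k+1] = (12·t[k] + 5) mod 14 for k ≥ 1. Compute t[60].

3

We have t[1] = 13,  t[2] = 7,  t[3] = 5,  t[4] = 9,  t[5] = 1,  t[6] = 3,  t[7] = 13.
The sequence repeats with period 6.
(60 - 1) mod 6 = 5, so t[60] = t[6] = 3.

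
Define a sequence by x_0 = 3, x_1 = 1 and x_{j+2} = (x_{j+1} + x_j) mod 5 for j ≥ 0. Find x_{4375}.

1

We have x_0 = 3; x_1 = 1; x_2 = 4; x_3 = 0; x_4 = 4; x_5 = 4; x_6 = 3; x_7 = 2; x_8 = 0; x_9 = 2; x_{10} = 2; x_{11} = 4; x_{12} = 1; x_{13} = 0; x_{14} = 1; x_{15} = 1; x_{16} = 2; x_{17} = 3; x_{18} = 0; x_{19} = 3; x_{20} = 3; x_{21} = 1.
The sequence repeats with period 20.
So x_{4375} = x_{0 + ((4375-0) mod 20)} = x_{15} = 1.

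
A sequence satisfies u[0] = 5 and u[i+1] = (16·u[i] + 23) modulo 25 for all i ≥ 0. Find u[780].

20

Computing terms: u[0] = 5,  u[1] = 3,  u[2] = 21,  u[3] = 9,  u[4] = 17,  u[5] = 20,  u[6] = 18,  u[7] = 11,  u[8] = 24,  u[9] = 7,  u[10] = 10,  u[11] = 8,  u[12] = 1,  u[13] = 14,  u[14] = 22,  u[15] = 0,  u[16] = 23,  u[17] = 16,  u[18] = 4,  u[19] = 12,  u[20] = 15,  u[21] = 13,  u[22] = 6,  u[23] = 19,  u[24] = 2,  u[25] = 5.
The sequence repeats with period 25.
(780 - 0) mod 25 = 5, so u[780] = u[5] = 20.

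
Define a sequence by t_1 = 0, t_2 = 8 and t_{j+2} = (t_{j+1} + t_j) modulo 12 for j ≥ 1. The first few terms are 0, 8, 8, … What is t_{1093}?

t_1 = 0, t_2 = 8, t_3 = 8, t_4 = 4, t_5 = 0, t_6 = 4, t_7 = 4, t_8 = 8, t_9 = 0, t_{10} = 8.
The sequence repeats with period 8.
So t_{1093} = t_{1 + ((1093-1) mod 8)} = t_5 = 0.

0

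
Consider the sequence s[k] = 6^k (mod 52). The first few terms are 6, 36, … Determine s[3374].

36

Computing terms: s[1] = 6, s[2] = 36, s[3] = 8, s[4] = 48, s[5] = 28, s[6] = 12, s[7] = 20, s[8] = 16, s[9] = 44, s[10] = 4, s[11] = 24, s[12] = 40, s[13] = 32, s[14] = 36.
Since s[14] = s[2] = 36, the sequence is eventually periodic: after a pre-period of length 1 it cycles with period 12.
For k ≥ 2, s[k] depends only on (k - 2) mod 12. (3374 - 2) mod 12 = 0, so s[3374] = s[2] = 36.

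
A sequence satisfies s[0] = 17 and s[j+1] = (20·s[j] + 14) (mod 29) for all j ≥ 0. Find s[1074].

s[0] = 17,  s[1] = 6,  s[2] = 18,  s[3] = 26,  s[4] = 12,  s[5] = 22,  s[6] = 19,  s[7] = 17.
The sequence repeats with period 7.
(1074 - 0) mod 7 = 3, so s[1074] = s[3] = 26.

26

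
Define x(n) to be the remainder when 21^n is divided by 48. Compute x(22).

9

x(0) = 1,  x(1) = 21,  x(2) = 9,  x(3) = 45,  x(4) = 33,  x(5) = 21.
Since x(5) = x(1) = 21, the sequence is eventually periodic: after a pre-period of length 1 it cycles with period 4.
For n ≥ 1, x(n) depends only on (n - 1) mod 4. (22 - 1) mod 4 = 1, so x(22) = x(2) = 9.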